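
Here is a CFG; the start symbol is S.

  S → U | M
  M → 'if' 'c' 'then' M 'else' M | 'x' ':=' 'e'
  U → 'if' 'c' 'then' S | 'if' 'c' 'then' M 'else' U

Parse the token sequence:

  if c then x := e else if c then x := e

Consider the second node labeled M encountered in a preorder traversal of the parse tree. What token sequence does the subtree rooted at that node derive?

x := e

[S [U if c then [M x := e] else [U if c then [S [M x := e]]]]]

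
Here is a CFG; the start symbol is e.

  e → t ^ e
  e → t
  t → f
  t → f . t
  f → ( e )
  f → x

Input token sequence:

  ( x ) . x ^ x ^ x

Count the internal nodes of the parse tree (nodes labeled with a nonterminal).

14

[e [t [f ( [e [t [f x]]] )] . [t [f x]]] ^ [e [t [f x]] ^ [e [t [f x]]]]]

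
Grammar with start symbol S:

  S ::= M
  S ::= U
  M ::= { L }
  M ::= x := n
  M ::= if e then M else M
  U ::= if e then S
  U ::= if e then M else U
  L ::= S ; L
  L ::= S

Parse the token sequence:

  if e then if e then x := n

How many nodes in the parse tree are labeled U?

2

[S [U if e then [S [U if e then [S [M x := n]]]]]]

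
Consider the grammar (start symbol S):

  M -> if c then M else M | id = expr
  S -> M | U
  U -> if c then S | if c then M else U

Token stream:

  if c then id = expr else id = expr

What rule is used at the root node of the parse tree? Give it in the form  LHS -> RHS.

[S [M if c then [M id = expr] else [M id = expr]]]

S -> M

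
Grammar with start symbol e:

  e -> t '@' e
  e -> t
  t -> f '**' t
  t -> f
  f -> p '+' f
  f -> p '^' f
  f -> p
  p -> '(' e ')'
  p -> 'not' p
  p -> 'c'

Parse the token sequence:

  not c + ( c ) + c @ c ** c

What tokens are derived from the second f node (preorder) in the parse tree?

[e [t [f [p not [p c]] + [f [p ( [e [t [f [p c]]]] )] + [f [p c]]]]] @ [e [t [f [p c]] ** [t [f [p c]]]]]]

( c ) + c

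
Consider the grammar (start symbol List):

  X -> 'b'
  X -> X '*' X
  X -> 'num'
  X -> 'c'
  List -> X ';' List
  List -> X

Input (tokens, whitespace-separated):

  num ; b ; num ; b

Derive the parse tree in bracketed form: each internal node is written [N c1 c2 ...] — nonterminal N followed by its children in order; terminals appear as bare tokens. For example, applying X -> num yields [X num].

List
X ; List
num ; List
num ; X ; List
num ; b ; List
num ; b ; X ; List
num ; b ; num ; List
num ; b ; num ; X
num ; b ; num ; b

[List [X num] ; [List [X b] ; [List [X num] ; [List [X b]]]]]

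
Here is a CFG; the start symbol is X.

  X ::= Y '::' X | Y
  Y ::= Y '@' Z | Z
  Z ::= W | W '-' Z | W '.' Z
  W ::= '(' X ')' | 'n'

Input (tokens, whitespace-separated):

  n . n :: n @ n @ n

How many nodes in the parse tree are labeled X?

[X [Y [Z [W n] . [Z [W n]]]] :: [X [Y [Y [Y [Z [W n]]] @ [Z [W n]]] @ [Z [W n]]]]]

2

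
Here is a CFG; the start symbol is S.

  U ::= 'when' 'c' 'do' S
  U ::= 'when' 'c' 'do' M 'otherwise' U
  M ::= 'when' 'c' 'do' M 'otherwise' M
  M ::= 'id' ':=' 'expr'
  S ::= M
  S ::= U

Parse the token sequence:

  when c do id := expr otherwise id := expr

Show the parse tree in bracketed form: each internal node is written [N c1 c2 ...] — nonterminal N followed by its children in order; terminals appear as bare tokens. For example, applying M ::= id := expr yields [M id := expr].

S
M
when c do M otherwise M
when c do id := expr otherwise M
when c do id := expr otherwise id := expr

[S [M when c do [M id := expr] otherwise [M id := expr]]]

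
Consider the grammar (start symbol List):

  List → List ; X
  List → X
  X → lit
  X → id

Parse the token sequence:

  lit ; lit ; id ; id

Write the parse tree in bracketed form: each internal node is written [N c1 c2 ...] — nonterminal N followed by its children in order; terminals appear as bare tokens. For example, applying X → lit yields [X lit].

List
List ; X
List ; X ; X
List ; X ; X ; X
X ; X ; X ; X
lit ; X ; X ; X
lit ; lit ; X ; X
lit ; lit ; id ; X
lit ; lit ; id ; id

[List [List [List [List [X lit]] ; [X lit]] ; [X id]] ; [X id]]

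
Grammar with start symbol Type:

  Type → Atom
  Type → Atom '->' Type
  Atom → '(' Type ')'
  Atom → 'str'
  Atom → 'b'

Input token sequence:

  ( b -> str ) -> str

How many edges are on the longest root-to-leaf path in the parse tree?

[Type [Atom ( [Type [Atom b] -> [Type [Atom str]]] )] -> [Type [Atom str]]]

5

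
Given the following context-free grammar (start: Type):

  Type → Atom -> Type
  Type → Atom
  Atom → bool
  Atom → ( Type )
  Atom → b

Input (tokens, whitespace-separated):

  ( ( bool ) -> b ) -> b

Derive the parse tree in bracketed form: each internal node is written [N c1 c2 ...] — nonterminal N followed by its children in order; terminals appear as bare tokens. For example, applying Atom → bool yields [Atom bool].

[Type [Atom ( [Type [Atom ( [Type [Atom bool]] )] -> [Type [Atom b]]] )] -> [Type [Atom b]]]

Type
Atom -> Type
( Type ) -> Type
( Atom -> Type ) -> Type
( ( Type ) -> Type ) -> Type
( ( Atom ) -> Type ) -> Type
( ( bool ) -> Type ) -> Type
( ( bool ) -> Atom ) -> Type
( ( bool ) -> b ) -> Type
( ( bool ) -> b ) -> Atom
( ( bool ) -> b ) -> b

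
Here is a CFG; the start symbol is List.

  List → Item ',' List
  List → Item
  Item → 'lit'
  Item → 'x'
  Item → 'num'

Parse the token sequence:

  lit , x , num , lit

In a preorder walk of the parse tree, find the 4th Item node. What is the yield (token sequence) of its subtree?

[List [Item lit] , [List [Item x] , [List [Item num] , [List [Item lit]]]]]

lit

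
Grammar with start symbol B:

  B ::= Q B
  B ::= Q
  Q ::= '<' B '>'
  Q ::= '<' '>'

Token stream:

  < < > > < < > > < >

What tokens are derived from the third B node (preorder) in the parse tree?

[B [Q < [B [Q < >]] >] [B [Q < [B [Q < >]] >] [B [Q < >]]]]

< < > > < >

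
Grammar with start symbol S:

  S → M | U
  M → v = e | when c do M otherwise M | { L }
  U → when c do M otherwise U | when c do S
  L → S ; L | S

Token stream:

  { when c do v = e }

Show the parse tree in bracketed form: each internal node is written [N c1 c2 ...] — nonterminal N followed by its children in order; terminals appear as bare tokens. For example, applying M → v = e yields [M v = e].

S
M
{ L }
{ S }
{ U }
{ when c do S }
{ when c do M }
{ when c do v = e }

[S [M { [L [S [U when c do [S [M v = e]]]]] }]]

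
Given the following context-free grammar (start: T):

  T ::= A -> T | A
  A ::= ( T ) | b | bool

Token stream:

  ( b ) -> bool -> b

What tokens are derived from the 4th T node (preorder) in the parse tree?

b

[T [A ( [T [A b]] )] -> [T [A bool] -> [T [A b]]]]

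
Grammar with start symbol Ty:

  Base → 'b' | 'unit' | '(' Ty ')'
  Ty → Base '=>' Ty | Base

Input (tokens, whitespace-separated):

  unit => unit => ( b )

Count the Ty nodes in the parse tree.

4

[Ty [Base unit] => [Ty [Base unit] => [Ty [Base ( [Ty [Base b]] )]]]]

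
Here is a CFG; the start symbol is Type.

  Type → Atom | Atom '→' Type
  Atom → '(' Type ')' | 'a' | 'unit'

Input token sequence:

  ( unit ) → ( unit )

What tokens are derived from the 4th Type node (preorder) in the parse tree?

[Type [Atom ( [Type [Atom unit]] )] → [Type [Atom ( [Type [Atom unit]] )]]]

unit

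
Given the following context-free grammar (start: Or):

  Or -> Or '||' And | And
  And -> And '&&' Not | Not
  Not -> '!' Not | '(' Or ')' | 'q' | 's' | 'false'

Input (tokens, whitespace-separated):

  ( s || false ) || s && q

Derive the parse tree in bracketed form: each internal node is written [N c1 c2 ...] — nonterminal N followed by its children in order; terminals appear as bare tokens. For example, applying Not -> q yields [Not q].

Or
Or || And
And || And
Not || And
( Or ) || And
( Or || And ) || And
( And || And ) || And
( Not || And ) || And
( s || And ) || And
( s || Not ) || And
( s || false ) || And
( s || false ) || And && Not
( s || false ) || Not && Not
( s || false ) || s && Not
( s || false ) || s && q

[Or [Or [And [Not ( [Or [Or [And [Not s]]] || [And [Not false]]] )]]] || [And [And [Not s]] && [Not q]]]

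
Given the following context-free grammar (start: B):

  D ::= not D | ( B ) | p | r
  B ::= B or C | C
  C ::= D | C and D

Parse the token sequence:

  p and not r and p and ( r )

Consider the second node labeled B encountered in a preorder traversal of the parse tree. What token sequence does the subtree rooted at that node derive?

r

[B [C [C [C [C [D p]] and [D not [D r]]] and [D p]] and [D ( [B [C [D r]]] )]]]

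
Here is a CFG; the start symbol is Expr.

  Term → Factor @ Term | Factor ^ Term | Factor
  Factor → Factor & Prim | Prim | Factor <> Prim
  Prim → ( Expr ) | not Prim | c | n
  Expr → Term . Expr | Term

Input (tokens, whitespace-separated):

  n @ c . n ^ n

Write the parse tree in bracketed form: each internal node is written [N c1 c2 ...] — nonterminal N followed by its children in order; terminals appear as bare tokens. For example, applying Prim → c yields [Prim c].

Expr
Term . Expr
Factor @ Term . Expr
Prim @ Term . Expr
n @ Term . Expr
n @ Factor . Expr
n @ Prim . Expr
n @ c . Expr
n @ c . Term
n @ c . Factor ^ Term
n @ c . Prim ^ Term
n @ c . n ^ Term
n @ c . n ^ Factor
n @ c . n ^ Prim
n @ c . n ^ n

[Expr [Term [Factor [Prim n]] @ [Term [Factor [Prim c]]]] . [Expr [Term [Factor [Prim n]] ^ [Term [Factor [Prim n]]]]]]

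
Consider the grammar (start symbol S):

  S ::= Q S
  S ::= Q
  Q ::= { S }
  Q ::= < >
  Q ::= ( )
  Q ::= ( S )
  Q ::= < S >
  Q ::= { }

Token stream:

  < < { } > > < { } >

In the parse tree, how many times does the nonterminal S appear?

[S [Q < [S [Q < [S [Q { }]] >]] >] [S [Q < [S [Q { }]] >]]]

5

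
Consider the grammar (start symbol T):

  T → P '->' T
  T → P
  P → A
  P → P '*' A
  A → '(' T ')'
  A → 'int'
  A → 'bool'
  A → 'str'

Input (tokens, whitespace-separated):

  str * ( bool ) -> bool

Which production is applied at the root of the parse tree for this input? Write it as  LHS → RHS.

T → P '->' T

[T [P [P [A str]] * [A ( [T [P [A bool]]] )]] -> [T [P [A bool]]]]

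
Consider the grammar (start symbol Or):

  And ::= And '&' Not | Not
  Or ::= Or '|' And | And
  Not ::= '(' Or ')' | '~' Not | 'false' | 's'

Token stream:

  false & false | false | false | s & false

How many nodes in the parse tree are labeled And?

[Or [Or [Or [Or [And [And [Not false]] & [Not false]]] | [And [Not false]]] | [And [Not false]]] | [And [And [Not s]] & [Not false]]]

6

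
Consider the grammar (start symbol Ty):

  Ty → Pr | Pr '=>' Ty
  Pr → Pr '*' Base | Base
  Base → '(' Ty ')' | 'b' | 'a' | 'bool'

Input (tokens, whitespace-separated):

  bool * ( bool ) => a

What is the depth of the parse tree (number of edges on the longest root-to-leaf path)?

[Ty [Pr [Pr [Base bool]] * [Base ( [Ty [Pr [Base bool]]] )]] => [Ty [Pr [Base a]]]]

6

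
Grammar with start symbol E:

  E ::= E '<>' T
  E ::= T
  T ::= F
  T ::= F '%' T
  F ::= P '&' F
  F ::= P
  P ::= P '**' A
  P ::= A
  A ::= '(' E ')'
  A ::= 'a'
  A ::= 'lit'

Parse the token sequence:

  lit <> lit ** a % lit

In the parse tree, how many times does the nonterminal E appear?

[E [E [T [F [P [A lit]]]]] <> [T [F [P [P [A lit]] ** [A a]]] % [T [F [P [A lit]]]]]]

2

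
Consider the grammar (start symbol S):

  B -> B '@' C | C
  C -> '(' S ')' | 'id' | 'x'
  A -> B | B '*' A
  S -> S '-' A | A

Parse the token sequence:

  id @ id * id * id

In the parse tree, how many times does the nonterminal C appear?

[S [A [B [B [C id]] @ [C id]] * [A [B [C id]] * [A [B [C id]]]]]]

4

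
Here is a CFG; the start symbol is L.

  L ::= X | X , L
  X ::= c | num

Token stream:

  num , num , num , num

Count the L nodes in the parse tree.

4

[L [X num] , [L [X num] , [L [X num] , [L [X num]]]]]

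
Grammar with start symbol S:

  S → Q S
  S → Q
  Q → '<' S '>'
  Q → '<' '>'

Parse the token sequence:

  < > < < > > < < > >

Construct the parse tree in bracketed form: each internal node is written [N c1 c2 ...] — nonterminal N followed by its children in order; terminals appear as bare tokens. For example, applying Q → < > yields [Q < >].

S
Q S
< > S
< > Q S
< > < S > S
< > < Q > S
< > < < > > S
< > < < > > Q
< > < < > > < S >
< > < < > > < Q >
< > < < > > < < > >

[S [Q < >] [S [Q < [S [Q < >]] >] [S [Q < [S [Q < >]] >]]]]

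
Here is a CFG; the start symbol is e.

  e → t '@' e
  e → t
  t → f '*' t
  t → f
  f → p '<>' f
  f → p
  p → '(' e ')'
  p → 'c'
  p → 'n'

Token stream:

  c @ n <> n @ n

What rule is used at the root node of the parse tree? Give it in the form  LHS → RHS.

e → t '@' e

[e [t [f [p c]]] @ [e [t [f [p n] <> [f [p n]]]] @ [e [t [f [p n]]]]]]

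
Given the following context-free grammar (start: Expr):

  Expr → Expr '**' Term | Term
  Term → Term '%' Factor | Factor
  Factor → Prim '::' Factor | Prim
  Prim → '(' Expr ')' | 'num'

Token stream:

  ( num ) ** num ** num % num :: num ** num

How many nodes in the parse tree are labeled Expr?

[Expr [Expr [Expr [Expr [Term [Factor [Prim ( [Expr [Term [Factor [Prim num]]]] )]]]] ** [Term [Factor [Prim num]]]] ** [Term [Term [Factor [Prim num]]] % [Factor [Prim num] :: [Factor [Prim num]]]]] ** [Term [Factor [Prim num]]]]

5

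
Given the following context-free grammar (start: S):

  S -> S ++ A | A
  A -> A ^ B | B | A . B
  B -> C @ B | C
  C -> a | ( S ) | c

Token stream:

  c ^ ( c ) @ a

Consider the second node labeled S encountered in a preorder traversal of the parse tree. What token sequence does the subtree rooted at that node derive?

c

[S [A [A [B [C c]]] ^ [B [C ( [S [A [B [C c]]]] )] @ [B [C a]]]]]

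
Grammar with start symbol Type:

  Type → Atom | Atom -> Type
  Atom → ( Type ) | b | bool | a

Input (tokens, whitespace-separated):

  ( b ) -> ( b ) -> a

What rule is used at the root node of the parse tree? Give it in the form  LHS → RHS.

[Type [Atom ( [Type [Atom b]] )] -> [Type [Atom ( [Type [Atom b]] )] -> [Type [Atom a]]]]

Type → Atom -> Type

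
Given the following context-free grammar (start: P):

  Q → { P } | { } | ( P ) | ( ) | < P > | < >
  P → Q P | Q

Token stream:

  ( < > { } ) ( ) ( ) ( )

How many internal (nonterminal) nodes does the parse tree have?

12

[P [Q ( [P [Q < >] [P [Q { }]]] )] [P [Q ( )] [P [Q ( )] [P [Q ( )]]]]]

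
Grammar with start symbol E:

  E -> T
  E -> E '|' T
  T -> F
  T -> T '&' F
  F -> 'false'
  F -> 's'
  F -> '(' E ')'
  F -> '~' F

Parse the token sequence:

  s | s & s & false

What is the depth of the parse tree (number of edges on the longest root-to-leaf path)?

[E [E [T [F s]]] | [T [T [T [F s]] & [F s]] & [F false]]]

5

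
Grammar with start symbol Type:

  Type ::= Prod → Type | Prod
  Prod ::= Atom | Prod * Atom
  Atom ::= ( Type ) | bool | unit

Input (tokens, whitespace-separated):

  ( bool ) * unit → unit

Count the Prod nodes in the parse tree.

[Type [Prod [Prod [Atom ( [Type [Prod [Atom bool]]] )]] * [Atom unit]] → [Type [Prod [Atom unit]]]]

4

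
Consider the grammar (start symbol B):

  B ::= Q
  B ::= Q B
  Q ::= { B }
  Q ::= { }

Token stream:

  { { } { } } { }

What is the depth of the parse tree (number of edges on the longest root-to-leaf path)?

5

[B [Q { [B [Q { }] [B [Q { }]]] }] [B [Q { }]]]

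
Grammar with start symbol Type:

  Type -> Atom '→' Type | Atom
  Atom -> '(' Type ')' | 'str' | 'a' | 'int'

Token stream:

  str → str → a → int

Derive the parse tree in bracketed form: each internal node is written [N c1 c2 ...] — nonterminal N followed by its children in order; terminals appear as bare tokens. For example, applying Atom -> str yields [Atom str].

Type
Atom → Type
str → Type
str → Atom → Type
str → str → Type
str → str → Atom → Type
str → str → a → Type
str → str → a → Atom
str → str → a → int

[Type [Atom str] → [Type [Atom str] → [Type [Atom a] → [Type [Atom int]]]]]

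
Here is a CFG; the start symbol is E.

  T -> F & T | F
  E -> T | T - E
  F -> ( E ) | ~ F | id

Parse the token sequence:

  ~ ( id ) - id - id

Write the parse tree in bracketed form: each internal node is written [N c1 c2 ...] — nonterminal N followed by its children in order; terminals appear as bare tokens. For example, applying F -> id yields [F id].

E
T - E
F - E
~ F - E
~ ( E ) - E
~ ( T ) - E
~ ( F ) - E
~ ( id ) - E
~ ( id ) - T - E
~ ( id ) - F - E
~ ( id ) - id - E
~ ( id ) - id - T
~ ( id ) - id - F
~ ( id ) - id - id

[E [T [F ~ [F ( [E [T [F id]]] )]]] - [E [T [F id]] - [E [T [F id]]]]]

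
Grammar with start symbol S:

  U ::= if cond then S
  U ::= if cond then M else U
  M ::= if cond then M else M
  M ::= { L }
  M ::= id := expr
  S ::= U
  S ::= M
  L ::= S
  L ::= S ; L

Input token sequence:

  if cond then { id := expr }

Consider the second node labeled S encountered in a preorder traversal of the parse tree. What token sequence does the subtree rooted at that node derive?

{ id := expr }

[S [U if cond then [S [M { [L [S [M id := expr]]] }]]]]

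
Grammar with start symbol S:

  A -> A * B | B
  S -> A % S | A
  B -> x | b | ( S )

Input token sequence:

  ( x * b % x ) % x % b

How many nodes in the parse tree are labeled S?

[S [A [B ( [S [A [A [B x]] * [B b]] % [S [A [B x]]]] )]] % [S [A [B x]] % [S [A [B b]]]]]

5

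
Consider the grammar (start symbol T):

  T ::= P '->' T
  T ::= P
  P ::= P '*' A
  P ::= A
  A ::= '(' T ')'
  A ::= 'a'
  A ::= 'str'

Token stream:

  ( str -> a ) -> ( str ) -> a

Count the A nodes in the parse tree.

[T [P [A ( [T [P [A str]] -> [T [P [A a]]]] )]] -> [T [P [A ( [T [P [A str]]] )]] -> [T [P [A a]]]]]

6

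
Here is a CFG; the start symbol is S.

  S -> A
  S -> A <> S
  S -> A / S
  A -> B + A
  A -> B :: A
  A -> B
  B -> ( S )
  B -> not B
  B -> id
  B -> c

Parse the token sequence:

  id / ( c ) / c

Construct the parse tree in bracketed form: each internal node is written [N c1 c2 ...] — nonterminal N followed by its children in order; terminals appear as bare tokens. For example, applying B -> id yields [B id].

S
A / S
B / S
id / S
id / A / S
id / B / S
id / ( S ) / S
id / ( A ) / S
id / ( B ) / S
id / ( c ) / S
id / ( c ) / A
id / ( c ) / B
id / ( c ) / c

[S [A [B id]] / [S [A [B ( [S [A [B c]]] )]] / [S [A [B c]]]]]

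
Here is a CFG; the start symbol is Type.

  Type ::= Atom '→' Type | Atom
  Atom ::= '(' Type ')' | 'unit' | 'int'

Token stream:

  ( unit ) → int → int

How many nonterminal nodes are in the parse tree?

[Type [Atom ( [Type [Atom unit]] )] → [Type [Atom int] → [Type [Atom int]]]]

8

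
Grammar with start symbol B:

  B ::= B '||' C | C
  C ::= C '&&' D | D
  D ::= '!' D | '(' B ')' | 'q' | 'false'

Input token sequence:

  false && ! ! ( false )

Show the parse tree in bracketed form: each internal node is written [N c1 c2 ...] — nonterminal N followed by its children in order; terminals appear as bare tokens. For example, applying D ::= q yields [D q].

[B [C [C [D false]] && [D ! [D ! [D ( [B [C [D false]]] )]]]]]

B
C
C && D
D && D
false && D
false && ! D
false && ! ! D
false && ! ! ( B )
false && ! ! ( C )
false && ! ! ( D )
false && ! ! ( false )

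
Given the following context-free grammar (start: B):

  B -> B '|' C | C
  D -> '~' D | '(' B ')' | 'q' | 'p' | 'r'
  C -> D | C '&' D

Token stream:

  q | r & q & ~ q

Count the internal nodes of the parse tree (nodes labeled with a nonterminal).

11

[B [B [C [D q]]] | [C [C [C [D r]] & [D q]] & [D ~ [D q]]]]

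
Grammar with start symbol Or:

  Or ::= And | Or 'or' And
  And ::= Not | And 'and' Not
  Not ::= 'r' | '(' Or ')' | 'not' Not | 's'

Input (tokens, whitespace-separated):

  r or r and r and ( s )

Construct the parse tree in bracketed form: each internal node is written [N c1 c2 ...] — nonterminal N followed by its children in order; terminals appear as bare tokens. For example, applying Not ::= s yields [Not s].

[Or [Or [And [Not r]]] or [And [And [And [Not r]] and [Not r]] and [Not ( [Or [And [Not s]]] )]]]

Or
Or or And
And or And
Not or And
r or And
r or And and Not
r or And and Not and Not
r or Not and Not and Not
r or r and Not and Not
r or r and r and Not
r or r and r and ( Or )
r or r and r and ( And )
r or r and r and ( Not )
r or r and r and ( s )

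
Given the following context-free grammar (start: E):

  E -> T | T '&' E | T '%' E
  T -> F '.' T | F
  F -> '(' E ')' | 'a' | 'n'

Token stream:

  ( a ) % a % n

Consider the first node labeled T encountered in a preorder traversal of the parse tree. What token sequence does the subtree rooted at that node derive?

[E [T [F ( [E [T [F a]]] )]] % [E [T [F a]] % [E [T [F n]]]]]

( a )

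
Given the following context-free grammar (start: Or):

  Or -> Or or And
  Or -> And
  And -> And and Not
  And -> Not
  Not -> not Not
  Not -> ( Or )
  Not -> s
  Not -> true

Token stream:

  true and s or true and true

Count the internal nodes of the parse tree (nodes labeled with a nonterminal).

10

[Or [Or [And [And [Not true]] and [Not s]]] or [And [And [Not true]] and [Not true]]]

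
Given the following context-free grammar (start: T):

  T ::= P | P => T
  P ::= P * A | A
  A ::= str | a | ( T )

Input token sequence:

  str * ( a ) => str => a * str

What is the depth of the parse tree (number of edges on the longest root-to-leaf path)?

6

[T [P [P [A str]] * [A ( [T [P [A a]]] )]] => [T [P [A str]] => [T [P [P [A a]] * [A str]]]]]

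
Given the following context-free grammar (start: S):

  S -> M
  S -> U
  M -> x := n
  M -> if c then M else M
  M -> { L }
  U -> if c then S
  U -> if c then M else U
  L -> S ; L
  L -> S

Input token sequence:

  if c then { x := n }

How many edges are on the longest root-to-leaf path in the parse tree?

7

[S [U if c then [S [M { [L [S [M x := n]]] }]]]]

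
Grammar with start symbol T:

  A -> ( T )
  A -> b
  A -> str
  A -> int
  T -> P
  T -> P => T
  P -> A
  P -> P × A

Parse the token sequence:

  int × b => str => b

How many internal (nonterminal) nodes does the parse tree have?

11

[T [P [P [A int]] × [A b]] => [T [P [A str]] => [T [P [A b]]]]]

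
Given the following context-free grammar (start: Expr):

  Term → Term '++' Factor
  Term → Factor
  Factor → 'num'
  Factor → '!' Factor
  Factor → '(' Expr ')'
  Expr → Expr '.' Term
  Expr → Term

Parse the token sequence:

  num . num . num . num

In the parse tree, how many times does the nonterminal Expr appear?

4

[Expr [Expr [Expr [Expr [Term [Factor num]]] . [Term [Factor num]]] . [Term [Factor num]]] . [Term [Factor num]]]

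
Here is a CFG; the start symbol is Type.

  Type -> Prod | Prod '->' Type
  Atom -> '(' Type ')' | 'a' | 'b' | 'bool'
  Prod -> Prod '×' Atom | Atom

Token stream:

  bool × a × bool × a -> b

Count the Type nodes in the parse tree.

2

[Type [Prod [Prod [Prod [Prod [Atom bool]] × [Atom a]] × [Atom bool]] × [Atom a]] -> [Type [Prod [Atom b]]]]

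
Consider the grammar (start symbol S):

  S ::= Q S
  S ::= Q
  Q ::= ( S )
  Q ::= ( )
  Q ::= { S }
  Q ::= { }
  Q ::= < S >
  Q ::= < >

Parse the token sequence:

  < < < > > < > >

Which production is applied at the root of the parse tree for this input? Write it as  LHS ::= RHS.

S ::= Q

[S [Q < [S [Q < [S [Q < >]] >] [S [Q < >]]] >]]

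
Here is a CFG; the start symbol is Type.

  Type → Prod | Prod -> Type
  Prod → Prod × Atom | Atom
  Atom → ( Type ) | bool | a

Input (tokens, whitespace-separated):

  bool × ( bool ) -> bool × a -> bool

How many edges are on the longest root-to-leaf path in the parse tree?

[Type [Prod [Prod [Atom bool]] × [Atom ( [Type [Prod [Atom bool]]] )]] -> [Type [Prod [Prod [Atom bool]] × [Atom a]] -> [Type [Prod [Atom bool]]]]]

6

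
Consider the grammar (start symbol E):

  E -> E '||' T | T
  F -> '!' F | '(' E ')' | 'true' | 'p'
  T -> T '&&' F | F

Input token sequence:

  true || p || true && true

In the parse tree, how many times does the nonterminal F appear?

4

[E [E [E [T [F true]]] || [T [F p]]] || [T [T [F true]] && [F true]]]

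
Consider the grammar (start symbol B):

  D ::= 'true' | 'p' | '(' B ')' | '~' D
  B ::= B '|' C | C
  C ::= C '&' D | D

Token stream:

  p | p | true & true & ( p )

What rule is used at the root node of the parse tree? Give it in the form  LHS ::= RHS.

B ::= B '|' C

[B [B [B [C [D p]]] | [C [D p]]] | [C [C [C [D true]] & [D true]] & [D ( [B [C [D p]]] )]]]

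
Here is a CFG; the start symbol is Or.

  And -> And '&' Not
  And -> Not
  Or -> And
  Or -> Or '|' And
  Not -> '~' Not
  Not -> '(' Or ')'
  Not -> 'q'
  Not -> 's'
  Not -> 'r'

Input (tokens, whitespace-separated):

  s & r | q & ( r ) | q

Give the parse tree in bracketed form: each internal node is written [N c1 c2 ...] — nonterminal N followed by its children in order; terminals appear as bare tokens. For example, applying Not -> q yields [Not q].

[Or [Or [Or [And [And [Not s]] & [Not r]]] | [And [And [Not q]] & [Not ( [Or [And [Not r]]] )]]] | [And [Not q]]]

Or
Or | And
Or | And | And
And | And | And
And & Not | And | And
Not & Not | And | And
s & Not | And | And
s & r | And | And
s & r | And & Not | And
s & r | Not & Not | And
s & r | q & Not | And
s & r | q & ( Or ) | And
s & r | q & ( And ) | And
s & r | q & ( Not ) | And
s & r | q & ( r ) | And
s & r | q & ( r ) | Not
s & r | q & ( r ) | q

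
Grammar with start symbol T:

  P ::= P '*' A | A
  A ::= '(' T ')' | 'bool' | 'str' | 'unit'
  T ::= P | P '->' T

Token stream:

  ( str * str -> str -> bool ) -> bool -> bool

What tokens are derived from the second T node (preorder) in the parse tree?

[T [P [A ( [T [P [P [A str]] * [A str]] -> [T [P [A str]] -> [T [P [A bool]]]]] )]] -> [T [P [A bool]] -> [T [P [A bool]]]]]

str * str -> str -> bool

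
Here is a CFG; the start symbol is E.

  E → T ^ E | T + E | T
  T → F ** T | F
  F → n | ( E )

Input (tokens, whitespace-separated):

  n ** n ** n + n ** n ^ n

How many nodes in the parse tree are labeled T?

[E [T [F n] ** [T [F n] ** [T [F n]]]] + [E [T [F n] ** [T [F n]]] ^ [E [T [F n]]]]]

6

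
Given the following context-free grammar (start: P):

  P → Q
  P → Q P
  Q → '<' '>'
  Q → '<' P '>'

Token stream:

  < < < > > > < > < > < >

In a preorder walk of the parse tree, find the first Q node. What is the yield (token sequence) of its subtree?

[P [Q < [P [Q < [P [Q < >]] >]] >] [P [Q < >] [P [Q < >] [P [Q < >]]]]]

< < < > > >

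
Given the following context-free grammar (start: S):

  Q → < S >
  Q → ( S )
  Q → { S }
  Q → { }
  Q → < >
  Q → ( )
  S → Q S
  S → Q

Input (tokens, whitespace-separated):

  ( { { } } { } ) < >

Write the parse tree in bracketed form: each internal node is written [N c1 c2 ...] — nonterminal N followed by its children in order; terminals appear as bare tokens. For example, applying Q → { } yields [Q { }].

S
Q S
( S ) S
( Q S ) S
( { S } S ) S
( { Q } S ) S
( { { } } S ) S
( { { } } Q ) S
( { { } } { } ) S
( { { } } { } ) Q
( { { } } { } ) < >

[S [Q ( [S [Q { [S [Q { }]] }] [S [Q { }]]] )] [S [Q < >]]]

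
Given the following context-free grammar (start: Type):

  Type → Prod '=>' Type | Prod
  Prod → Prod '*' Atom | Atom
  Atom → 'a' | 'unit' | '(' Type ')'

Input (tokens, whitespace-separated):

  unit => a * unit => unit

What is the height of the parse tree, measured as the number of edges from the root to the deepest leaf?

[Type [Prod [Atom unit]] => [Type [Prod [Prod [Atom a]] * [Atom unit]] => [Type [Prod [Atom unit]]]]]

5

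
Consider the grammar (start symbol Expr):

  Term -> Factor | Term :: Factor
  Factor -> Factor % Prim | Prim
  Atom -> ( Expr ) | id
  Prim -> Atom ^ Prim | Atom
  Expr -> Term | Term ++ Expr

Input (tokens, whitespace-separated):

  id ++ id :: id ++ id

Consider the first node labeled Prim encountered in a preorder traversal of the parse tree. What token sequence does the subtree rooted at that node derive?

id

[Expr [Term [Factor [Prim [Atom id]]]] ++ [Expr [Term [Term [Factor [Prim [Atom id]]]] :: [Factor [Prim [Atom id]]]] ++ [Expr [Term [Factor [Prim [Atom id]]]]]]]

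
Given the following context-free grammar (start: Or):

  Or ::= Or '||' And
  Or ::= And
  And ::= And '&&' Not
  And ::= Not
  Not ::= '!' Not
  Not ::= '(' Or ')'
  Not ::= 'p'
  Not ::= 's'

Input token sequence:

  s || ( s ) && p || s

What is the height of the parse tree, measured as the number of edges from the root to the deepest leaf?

8

[Or [Or [Or [And [Not s]]] || [And [And [Not ( [Or [And [Not s]]] )]] && [Not p]]] || [And [Not s]]]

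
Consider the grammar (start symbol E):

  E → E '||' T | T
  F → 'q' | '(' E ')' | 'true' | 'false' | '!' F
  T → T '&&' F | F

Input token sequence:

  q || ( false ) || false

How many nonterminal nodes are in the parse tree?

12

[E [E [E [T [F q]]] || [T [F ( [E [T [F false]]] )]]] || [T [F false]]]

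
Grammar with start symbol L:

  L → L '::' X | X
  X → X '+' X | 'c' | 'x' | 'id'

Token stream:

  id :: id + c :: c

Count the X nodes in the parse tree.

5

[L [L [L [X id]] :: [X [X id] + [X c]]] :: [X c]]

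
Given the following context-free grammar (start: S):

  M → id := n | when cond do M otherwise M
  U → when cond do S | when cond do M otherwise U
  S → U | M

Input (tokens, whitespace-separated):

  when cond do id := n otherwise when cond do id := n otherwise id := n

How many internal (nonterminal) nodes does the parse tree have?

6

[S [M when cond do [M id := n] otherwise [M when cond do [M id := n] otherwise [M id := n]]]]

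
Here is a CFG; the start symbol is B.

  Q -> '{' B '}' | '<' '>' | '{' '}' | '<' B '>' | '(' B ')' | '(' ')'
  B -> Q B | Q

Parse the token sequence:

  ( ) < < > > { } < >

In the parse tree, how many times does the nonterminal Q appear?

[B [Q ( )] [B [Q < [B [Q < >]] >] [B [Q { }] [B [Q < >]]]]]

5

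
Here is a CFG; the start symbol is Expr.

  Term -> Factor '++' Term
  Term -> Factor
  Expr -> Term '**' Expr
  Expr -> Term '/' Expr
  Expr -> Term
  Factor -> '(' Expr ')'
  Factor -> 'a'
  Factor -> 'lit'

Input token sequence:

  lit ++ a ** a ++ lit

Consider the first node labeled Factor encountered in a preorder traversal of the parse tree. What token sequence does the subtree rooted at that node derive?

lit

[Expr [Term [Factor lit] ++ [Term [Factor a]]] ** [Expr [Term [Factor a] ++ [Term [Factor lit]]]]]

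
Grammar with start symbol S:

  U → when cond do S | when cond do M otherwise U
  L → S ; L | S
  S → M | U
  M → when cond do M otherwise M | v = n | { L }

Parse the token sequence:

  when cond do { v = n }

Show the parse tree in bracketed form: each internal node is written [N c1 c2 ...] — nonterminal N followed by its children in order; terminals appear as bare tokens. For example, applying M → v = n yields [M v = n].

[S [U when cond do [S [M { [L [S [M v = n]]] }]]]]

S
U
when cond do S
when cond do M
when cond do { L }
when cond do { S }
when cond do { M }
when cond do { v = n }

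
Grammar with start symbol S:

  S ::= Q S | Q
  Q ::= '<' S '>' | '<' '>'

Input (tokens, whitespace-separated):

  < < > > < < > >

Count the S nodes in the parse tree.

[S [Q < [S [Q < >]] >] [S [Q < [S [Q < >]] >]]]

4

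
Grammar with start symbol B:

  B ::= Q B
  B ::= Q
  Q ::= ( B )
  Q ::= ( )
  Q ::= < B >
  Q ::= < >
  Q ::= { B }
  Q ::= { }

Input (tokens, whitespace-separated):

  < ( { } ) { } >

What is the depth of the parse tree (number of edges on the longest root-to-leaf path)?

6

[B [Q < [B [Q ( [B [Q { }]] )] [B [Q { }]]] >]]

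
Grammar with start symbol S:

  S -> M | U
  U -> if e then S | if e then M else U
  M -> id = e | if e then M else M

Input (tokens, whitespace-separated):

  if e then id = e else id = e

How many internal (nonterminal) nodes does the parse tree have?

4

[S [M if e then [M id = e] else [M id = e]]]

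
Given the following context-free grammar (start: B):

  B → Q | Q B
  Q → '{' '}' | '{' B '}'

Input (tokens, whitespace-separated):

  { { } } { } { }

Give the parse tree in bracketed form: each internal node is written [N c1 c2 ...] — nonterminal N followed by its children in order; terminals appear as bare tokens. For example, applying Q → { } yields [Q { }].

B
Q B
{ B } B
{ Q } B
{ { } } B
{ { } } Q B
{ { } } { } B
{ { } } { } Q
{ { } } { } { }

[B [Q { [B [Q { }]] }] [B [Q { }] [B [Q { }]]]]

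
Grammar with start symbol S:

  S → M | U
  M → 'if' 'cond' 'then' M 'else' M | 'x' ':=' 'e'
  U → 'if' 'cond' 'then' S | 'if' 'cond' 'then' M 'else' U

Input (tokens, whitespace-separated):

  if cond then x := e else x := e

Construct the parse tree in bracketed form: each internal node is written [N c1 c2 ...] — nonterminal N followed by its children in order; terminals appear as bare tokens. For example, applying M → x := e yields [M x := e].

[S [M if cond then [M x := e] else [M x := e]]]

S
M
if cond then M else M
if cond then x := e else M
if cond then x := e else x := e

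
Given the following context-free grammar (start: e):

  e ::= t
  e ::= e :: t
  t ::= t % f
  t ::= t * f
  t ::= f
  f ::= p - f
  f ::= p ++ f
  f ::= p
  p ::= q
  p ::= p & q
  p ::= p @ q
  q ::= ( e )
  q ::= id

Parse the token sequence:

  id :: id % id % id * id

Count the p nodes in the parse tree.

5

[e [e [t [f [p [q id]]]]] :: [t [t [t [t [f [p [q id]]]] % [f [p [q id]]]] % [f [p [q id]]]] * [f [p [q id]]]]]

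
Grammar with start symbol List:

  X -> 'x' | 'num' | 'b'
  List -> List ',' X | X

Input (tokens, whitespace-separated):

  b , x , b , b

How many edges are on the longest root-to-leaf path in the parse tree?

[List [List [List [List [X b]] , [X x]] , [X b]] , [X b]]

5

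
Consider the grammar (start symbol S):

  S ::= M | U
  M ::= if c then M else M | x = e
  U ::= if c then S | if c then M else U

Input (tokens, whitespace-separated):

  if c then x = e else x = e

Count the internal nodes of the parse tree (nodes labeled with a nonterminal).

4

[S [M if c then [M x = e] else [M x = e]]]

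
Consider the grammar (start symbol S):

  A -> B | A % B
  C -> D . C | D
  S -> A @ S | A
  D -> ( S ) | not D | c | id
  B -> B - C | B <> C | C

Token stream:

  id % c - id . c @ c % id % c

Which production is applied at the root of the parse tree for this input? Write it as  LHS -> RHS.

S -> A @ S

[S [A [A [B [C [D id]]]] % [B [B [C [D c]]] - [C [D id] . [C [D c]]]]] @ [S [A [A [A [B [C [D c]]]] % [B [C [D id]]]] % [B [C [D c]]]]]]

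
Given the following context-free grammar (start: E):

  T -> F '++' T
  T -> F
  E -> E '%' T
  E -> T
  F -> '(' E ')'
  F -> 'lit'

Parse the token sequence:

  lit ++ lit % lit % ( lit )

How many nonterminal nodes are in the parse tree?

[E [E [E [T [F lit] ++ [T [F lit]]]] % [T [F lit]]] % [T [F ( [E [T [F lit]]] )]]]

14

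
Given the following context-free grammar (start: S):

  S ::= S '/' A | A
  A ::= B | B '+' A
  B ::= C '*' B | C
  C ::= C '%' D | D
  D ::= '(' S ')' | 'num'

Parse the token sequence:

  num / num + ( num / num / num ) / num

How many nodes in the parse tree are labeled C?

7

[S [S [S [A [B [C [D num]]]]] / [A [B [C [D num]]] + [A [B [C [D ( [S [S [S [A [B [C [D num]]]]] / [A [B [C [D num]]]]] / [A [B [C [D num]]]]] )]]]]]] / [A [B [C [D num]]]]]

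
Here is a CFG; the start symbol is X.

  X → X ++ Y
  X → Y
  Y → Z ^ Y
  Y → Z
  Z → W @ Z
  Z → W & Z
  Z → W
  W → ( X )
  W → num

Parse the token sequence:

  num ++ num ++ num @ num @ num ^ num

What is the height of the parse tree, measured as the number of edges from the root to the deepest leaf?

6

[X [X [X [Y [Z [W num]]]] ++ [Y [Z [W num]]]] ++ [Y [Z [W num] @ [Z [W num] @ [Z [W num]]]] ^ [Y [Z [W num]]]]]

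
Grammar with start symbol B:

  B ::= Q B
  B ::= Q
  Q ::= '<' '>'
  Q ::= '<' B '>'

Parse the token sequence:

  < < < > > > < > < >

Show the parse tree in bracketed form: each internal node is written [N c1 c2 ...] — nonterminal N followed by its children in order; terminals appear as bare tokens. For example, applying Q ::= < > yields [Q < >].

B
Q B
< B > B
< Q > B
< < B > > B
< < Q > > B
< < < > > > B
< < < > > > Q B
< < < > > > < > B
< < < > > > < > Q
< < < > > > < > < >

[B [Q < [B [Q < [B [Q < >]] >]] >] [B [Q < >] [B [Q < >]]]]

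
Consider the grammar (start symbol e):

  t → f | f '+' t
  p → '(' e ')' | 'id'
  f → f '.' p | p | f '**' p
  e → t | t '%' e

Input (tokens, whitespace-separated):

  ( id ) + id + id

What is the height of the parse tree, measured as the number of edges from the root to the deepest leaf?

[e [t [f [p ( [e [t [f [p id]]]] )]] + [t [f [p id]] + [t [f [p id]]]]]]

8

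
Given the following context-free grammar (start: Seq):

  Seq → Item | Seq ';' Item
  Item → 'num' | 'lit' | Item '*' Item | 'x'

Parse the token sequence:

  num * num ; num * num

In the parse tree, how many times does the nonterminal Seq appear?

2

[Seq [Seq [Item [Item num] * [Item num]]] ; [Item [Item num] * [Item num]]]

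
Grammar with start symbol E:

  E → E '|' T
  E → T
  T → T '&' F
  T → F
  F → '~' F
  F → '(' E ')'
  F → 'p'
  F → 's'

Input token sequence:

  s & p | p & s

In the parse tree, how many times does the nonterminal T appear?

4

[E [E [T [T [F s]] & [F p]]] | [T [T [F p]] & [F s]]]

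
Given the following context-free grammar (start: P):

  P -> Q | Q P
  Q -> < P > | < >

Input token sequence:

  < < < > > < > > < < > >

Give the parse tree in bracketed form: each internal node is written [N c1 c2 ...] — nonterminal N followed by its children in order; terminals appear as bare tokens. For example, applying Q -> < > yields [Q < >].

P
Q P
< P > P
< Q P > P
< < P > P > P
< < Q > P > P
< < < > > P > P
< < < > > Q > P
< < < > > < > > P
< < < > > < > > Q
< < < > > < > > < P >
< < < > > < > > < Q >
< < < > > < > > < < > >

[P [Q < [P [Q < [P [Q < >]] >] [P [Q < >]]] >] [P [Q < [P [Q < >]] >]]]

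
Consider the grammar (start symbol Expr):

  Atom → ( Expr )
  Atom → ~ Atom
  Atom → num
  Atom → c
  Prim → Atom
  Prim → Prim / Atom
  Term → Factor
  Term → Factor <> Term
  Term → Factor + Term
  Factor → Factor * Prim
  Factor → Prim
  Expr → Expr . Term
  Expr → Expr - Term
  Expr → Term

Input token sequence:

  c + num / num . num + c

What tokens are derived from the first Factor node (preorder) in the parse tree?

[Expr [Expr [Term [Factor [Prim [Atom c]]] + [Term [Factor [Prim [Prim [Atom num]] / [Atom num]]]]]] . [Term [Factor [Prim [Atom num]]] + [Term [Factor [Prim [Atom c]]]]]]

c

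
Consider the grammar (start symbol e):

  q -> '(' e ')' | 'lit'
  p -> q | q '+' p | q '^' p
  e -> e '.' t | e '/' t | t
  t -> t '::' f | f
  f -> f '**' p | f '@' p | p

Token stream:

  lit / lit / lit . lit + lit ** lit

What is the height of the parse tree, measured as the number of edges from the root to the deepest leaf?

8

[e [e [e [e [t [f [p [q lit]]]]] / [t [f [p [q lit]]]]] / [t [f [p [q lit]]]]] . [t [f [f [p [q lit] + [p [q lit]]]] ** [p [q lit]]]]]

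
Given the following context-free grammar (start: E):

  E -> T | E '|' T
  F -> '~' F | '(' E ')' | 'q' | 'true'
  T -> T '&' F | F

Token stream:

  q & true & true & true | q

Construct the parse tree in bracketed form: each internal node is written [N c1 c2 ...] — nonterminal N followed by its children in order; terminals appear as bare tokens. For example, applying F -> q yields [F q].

E
E | T
T | T
T & F | T
T & F & F | T
T & F & F & F | T
F & F & F & F | T
q & F & F & F | T
q & true & F & F | T
q & true & true & F | T
q & true & true & true | T
q & true & true & true | F
q & true & true & true | q

[E [E [T [T [T [T [F q]] & [F true]] & [F true]] & [F true]]] | [T [F q]]]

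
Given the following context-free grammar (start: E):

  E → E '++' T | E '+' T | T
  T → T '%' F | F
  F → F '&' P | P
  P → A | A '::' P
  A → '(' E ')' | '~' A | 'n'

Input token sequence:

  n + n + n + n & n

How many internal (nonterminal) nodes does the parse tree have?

23

[E [E [E [E [T [F [P [A n]]]]] + [T [F [P [A n]]]]] + [T [F [P [A n]]]]] + [T [F [F [P [A n]]] & [P [A n]]]]]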